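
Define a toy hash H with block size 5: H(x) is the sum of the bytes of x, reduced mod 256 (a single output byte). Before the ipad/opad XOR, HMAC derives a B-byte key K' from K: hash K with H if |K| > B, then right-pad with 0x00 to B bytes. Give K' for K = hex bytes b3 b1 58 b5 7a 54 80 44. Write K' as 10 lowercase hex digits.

|K| = 8 > B = 5, so first hash the key.
H(K): sum = 179+177+88+181+122+84+128+68 = 1027; mod 256 = 3 → 03.
Zero-pad H(K) = 03 to 5 bytes: K' = 03 00 00 00 00.

0300000000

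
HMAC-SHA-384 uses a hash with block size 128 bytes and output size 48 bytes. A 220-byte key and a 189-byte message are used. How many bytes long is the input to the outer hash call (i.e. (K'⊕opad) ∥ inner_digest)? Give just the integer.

Key is 220 > 128 bytes, so it is hashed to 48 bytes then zero-padded to 128: |K'| = 128.
Outer input = (K'⊕opad) ∥ H(inner) → 128 + 48 = 176 bytes.

176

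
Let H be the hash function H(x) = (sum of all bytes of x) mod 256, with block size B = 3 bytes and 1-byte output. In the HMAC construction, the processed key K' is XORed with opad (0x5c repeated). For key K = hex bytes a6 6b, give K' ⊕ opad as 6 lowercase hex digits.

fa375c

Key hex bytes a6 6b is 2 bytes ≤ B = 3; zero-pad to 3 bytes: K' = a6 6b 00.
XOR each byte with 0x5c: a6⊕5c=fa, 6b⊕5c=37, 00⊕5c=5c.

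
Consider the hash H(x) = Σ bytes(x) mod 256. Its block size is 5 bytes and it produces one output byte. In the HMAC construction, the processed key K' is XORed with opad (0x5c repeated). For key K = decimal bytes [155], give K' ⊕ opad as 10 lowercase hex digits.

Key decimal bytes [155] = 9b is 1 byte ≤ B = 5; zero-pad to 5 bytes: K' = 9b 00 00 00 00.
XOR each byte with 0x5c: 9b⊕5c=c7, 00⊕5c=5c, 00⊕5c=5c, 00⊕5c=5c, 00⊕5c=5c.

c75c5c5c5c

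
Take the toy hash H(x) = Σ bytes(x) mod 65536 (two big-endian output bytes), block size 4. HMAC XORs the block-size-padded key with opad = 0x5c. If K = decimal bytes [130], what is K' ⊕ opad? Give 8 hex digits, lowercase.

de5c5c5c

Key decimal bytes [130] = 82 is 1 byte ≤ B = 4; zero-pad to 4 bytes: K' = 82 00 00 00.
XOR each byte with 0x5c: 82⊕5c=de, 00⊕5c=5c, 00⊕5c=5c, 00⊕5c=5c.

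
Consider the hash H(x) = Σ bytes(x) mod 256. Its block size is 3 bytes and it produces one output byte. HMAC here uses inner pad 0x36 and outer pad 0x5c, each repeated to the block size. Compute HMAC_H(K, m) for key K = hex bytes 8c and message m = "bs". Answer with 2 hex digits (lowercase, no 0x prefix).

83

Key hex bytes 8c is 1 byte ≤ B = 3; zero-pad to 3 bytes: K' = 8c 00 00.
K' ⊕ ipad = ba 36 36.  K' ⊕ opad = d0 5c 5c.
Inner input = (K'⊕ipad) ∥ m = ba 36 36 ∥ 62 73.
Inner hash: sum = 186+54+54+98+115 = 507; mod 256 = 251 → fb.
Outer input = (K'⊕opad) ∥ inner = d0 5c 5c ∥ fb.
Outer hash (tag): sum = 208+92+92+251 = 643; mod 256 = 131 → 83.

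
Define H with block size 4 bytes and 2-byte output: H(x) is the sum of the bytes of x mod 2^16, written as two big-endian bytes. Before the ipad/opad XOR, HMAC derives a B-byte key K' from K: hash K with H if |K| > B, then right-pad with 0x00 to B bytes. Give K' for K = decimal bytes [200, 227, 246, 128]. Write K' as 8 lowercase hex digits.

c8e3f680

Key decimal bytes [200, 227, 246, 128] = c8 e3 f6 80 is exactly B = 4 bytes: K' = c8 e3 f6 80.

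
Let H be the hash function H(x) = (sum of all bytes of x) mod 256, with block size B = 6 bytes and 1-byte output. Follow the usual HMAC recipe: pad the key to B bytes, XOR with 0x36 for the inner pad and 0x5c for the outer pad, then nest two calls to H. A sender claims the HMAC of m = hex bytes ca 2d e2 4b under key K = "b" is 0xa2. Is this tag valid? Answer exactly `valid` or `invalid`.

Key "b" = 62 is 1 byte ≤ B = 6; zero-pad to 6 bytes: K' = 62 00 00 00 00 00.
K' ⊕ ipad = 54 36 36 36 36 36; K' ⊕ opad = 3e 5c 5c 5c 5c 5c.
Inner hash: sum = 84+54+54+54+54+54+202+45+226+75 = 902; mod 256 = 134 → 86.
Outer hash (recomputed tag): sum = 62+92+92+92+92+92+134 = 656; mod 256 = 144 → 90.
Recomputed tag = 90; claimed = a2 → mismatch.

invalid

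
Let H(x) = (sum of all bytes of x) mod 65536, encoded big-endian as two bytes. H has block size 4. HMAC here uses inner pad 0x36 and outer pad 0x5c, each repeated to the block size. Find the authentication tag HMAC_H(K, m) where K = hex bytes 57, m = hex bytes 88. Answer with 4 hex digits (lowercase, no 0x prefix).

Key hex bytes 57 is 1 byte ≤ B = 4; zero-pad to 4 bytes: K' = 57 00 00 00.
K' ⊕ ipad = 61 36 36 36.  K' ⊕ opad = 0b 5c 5c 5c.
Inner input = (K'⊕ipad) ∥ m = 61 36 36 36 ∥ 88.
Inner hash: sum = 97+54+54+54+136 = 395 → 01 8b.
Outer input = (K'⊕opad) ∥ inner = 0b 5c 5c 5c ∥ 01 8b.
Outer hash (tag): sum = 11+92+92+92+1+139 = 427 → 01 ab.

01ab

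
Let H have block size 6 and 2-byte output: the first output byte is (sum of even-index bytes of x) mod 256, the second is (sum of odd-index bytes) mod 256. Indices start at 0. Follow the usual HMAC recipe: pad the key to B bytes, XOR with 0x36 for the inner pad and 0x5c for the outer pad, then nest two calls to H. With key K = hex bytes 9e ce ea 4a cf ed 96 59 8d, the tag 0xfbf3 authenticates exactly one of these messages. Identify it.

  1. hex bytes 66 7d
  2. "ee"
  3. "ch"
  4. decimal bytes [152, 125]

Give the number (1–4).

Key hex bytes 9e ce ea 4a cf ed 96 59 8d is 9 bytes > B = 6, so hash it first: H(key) = 7a 5e, then zero-pad to 6 bytes: K' = 7a 5e 00 00 00 00.
K' ⊕ ipad = 4c 68 36 36 36 36; K' ⊕ opad = 26 02 5c 5c 5c 5c.
m1: inner = H(4c 68 36 36 36 36 66 7d) = 1e 51; tag = H(26 02 5c 5c 5c 5c 1e 51) = fc0b
m2: inner = H(4c 68 36 36 36 36 65 65) = 1d 39; tag = H(26 02 5c 5c 5c 5c 1d 39) = fbf3 ← matches
m3: inner = H(4c 68 36 36 36 36 63 68) = 1b 3c; tag = H(26 02 5c 5c 5c 5c 1b 3c) = f9f6
m4: inner = H(4c 68 36 36 36 36 98 7d) = 50 51; tag = H(26 02 5c 5c 5c 5c 50 51) = 2e0b

2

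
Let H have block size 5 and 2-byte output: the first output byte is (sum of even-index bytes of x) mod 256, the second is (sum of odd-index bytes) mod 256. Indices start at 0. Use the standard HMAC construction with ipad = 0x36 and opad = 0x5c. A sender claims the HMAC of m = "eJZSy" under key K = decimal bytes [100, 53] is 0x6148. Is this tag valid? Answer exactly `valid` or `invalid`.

Key decimal bytes [100, 53] = 64 35 is 2 bytes ≤ B = 5; zero-pad to 5 bytes: K' = 64 35 00 00 00.
K' ⊕ ipad = 52 03 36 36 36; K' ⊕ opad = 38 69 5c 5c 5c.
Inner hash: even-index sum = 347 mod 256 = 91; odd-index sum = 369 mod 256 = 113 → 5b 71.
Outer hash (recomputed tag): even-index sum = 353 mod 256 = 97; odd-index sum = 288 mod 256 = 32 → 61 20.
Recomputed tag = 6120; claimed = 6148 → mismatch.

invalid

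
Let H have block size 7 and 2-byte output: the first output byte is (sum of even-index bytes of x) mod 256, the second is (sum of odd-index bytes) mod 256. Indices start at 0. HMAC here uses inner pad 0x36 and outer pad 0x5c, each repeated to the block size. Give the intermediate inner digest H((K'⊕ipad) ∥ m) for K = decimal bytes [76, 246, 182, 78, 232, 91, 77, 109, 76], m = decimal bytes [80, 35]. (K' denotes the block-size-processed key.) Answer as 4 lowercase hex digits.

Key decimal bytes [76, 246, 182, 78, 232, 91, 77, 109, 76] = 4c f6 b6 4e e8 5b 4d 6d 4c is 9 bytes > B = 7, so hash it first: H(key) = 83 0c, then zero-pad to 7 bytes: K' = 83 0c 00 00 00 00 00.
K' ⊕ ipad = b5 3a 36 36 36 36 36.
Inner input = b5 3a 36 36 36 36 36 ∥ 50 23.
Inner hash: even-index sum = 378 mod 256 = 122; odd-index sum = 246 mod 256 = 246 → 7a f6.

7af6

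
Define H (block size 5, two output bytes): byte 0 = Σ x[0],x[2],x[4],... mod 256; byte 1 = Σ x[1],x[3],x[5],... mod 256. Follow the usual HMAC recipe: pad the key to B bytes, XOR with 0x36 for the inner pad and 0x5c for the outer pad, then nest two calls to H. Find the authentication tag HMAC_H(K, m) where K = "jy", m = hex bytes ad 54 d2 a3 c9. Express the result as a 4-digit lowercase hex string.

Key "jy" = 6a 79 is 2 bytes ≤ B = 5; zero-pad to 5 bytes: K' = 6a 79 00 00 00.
K' ⊕ ipad = 5c 4f 36 36 36.  K' ⊕ opad = 36 25 5c 5c 5c.
Inner input = (K'⊕ipad) ∥ m = 5c 4f 36 36 36 ∥ ad 54 d2 a3 c9.
Inner hash: even-index sum = 447 mod 256 = 191; odd-index sum = 717 mod 256 = 205 → bf cd.
Outer input = (K'⊕opad) ∥ inner = 36 25 5c 5c 5c ∥ bf cd.
Outer hash (tag): even-index sum = 443 mod 256 = 187; odd-index sum = 320 mod 256 = 64 → bb 40.

bb40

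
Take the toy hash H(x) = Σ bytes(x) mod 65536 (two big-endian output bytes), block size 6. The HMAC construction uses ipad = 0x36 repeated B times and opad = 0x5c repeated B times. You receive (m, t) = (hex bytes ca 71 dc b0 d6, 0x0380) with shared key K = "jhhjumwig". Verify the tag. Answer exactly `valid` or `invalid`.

Key "jhhjumwig" = 6a 68 68 6a 75 6d 77 69 67 is 9 bytes > B = 6, so hash it first: H(key) = 03 cd, then zero-pad to 6 bytes: K' = 03 cd 00 00 00 00.
K' ⊕ ipad = 35 fb 36 36 36 36; K' ⊕ opad = 5f 91 5c 5c 5c 5c.
Inner hash: sum = 53+251+54+54+54+54+202+113+220+176+214 = 1445 → 05 a5.
Outer hash (recomputed tag): sum = 95+145+92+92+92+92+5+165 = 778 → 03 0a.
Recomputed tag = 030a; claimed = 0380 → mismatch.

invalid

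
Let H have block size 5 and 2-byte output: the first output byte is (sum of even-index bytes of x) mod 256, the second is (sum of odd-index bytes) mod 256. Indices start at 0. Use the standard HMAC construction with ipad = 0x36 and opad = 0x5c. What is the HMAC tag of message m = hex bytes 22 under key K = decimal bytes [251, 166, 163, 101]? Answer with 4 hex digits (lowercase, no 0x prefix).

07cb

Key decimal bytes [251, 166, 163, 101] = fb a6 a3 65 is 4 bytes ≤ B = 5; zero-pad to 5 bytes: K' = fb a6 a3 65 00.
K' ⊕ ipad = cd 90 95 53 36.  K' ⊕ opad = a7 fa ff 39 5c.
Inner input = (K'⊕ipad) ∥ m = cd 90 95 53 36 ∥ 22.
Inner hash: even-index sum = 408 mod 256 = 152; odd-index sum = 261 mod 256 = 5 → 98 05.
Outer input = (K'⊕opad) ∥ inner = a7 fa ff 39 5c ∥ 98 05.
Outer hash (tag): even-index sum = 519 mod 256 = 7; odd-index sum = 459 mod 256 = 203 → 07 cb.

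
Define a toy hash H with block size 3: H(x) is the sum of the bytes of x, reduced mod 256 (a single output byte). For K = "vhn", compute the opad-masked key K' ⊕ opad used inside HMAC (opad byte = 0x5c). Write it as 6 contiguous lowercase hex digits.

2a3432

Key "vhn" = 76 68 6e is exactly B = 3 bytes: K' = 76 68 6e.
XOR each byte with 0x5c: 76⊕5c=2a, 68⊕5c=34, 6e⊕5c=32.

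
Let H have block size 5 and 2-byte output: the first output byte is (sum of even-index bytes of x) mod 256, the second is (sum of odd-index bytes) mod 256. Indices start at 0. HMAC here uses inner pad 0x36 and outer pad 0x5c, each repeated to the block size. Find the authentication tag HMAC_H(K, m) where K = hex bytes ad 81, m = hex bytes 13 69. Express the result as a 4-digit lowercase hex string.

a9a9

Key hex bytes ad 81 is 2 bytes ≤ B = 5; zero-pad to 5 bytes: K' = ad 81 00 00 00.
K' ⊕ ipad = 9b b7 36 36 36.  K' ⊕ opad = f1 dd 5c 5c 5c.
Inner input = (K'⊕ipad) ∥ m = 9b b7 36 36 36 ∥ 13 69.
Inner hash: even-index sum = 368 mod 256 = 112; odd-index sum = 256 mod 256 = 0 → 70 00.
Outer input = (K'⊕opad) ∥ inner = f1 dd 5c 5c 5c ∥ 70 00.
Outer hash (tag): even-index sum = 425 mod 256 = 169; odd-index sum = 425 mod 256 = 169 → a9 a9.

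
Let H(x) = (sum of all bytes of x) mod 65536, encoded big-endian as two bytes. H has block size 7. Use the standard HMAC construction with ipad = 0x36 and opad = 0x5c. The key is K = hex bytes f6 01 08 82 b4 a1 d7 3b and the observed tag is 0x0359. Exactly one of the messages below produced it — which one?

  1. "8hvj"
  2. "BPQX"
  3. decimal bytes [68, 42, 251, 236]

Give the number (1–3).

3

Key hex bytes f6 01 08 82 b4 a1 d7 3b is 8 bytes > B = 7, so hash it first: H(key) = 03 e8, then zero-pad to 7 bytes: K' = 03 e8 00 00 00 00 00.
K' ⊕ ipad = 35 de 36 36 36 36 36; K' ⊕ opad = 5f b4 5c 5c 5c 5c 5c.
m1: inner = H(35 de 36 36 36 36 36 38 68 76 6a) = 03 a1; tag = H(5f b4 5c 5c 5c 5c 5c 03 a1) = 0383
m2: inner = H(35 de 36 36 36 36 36 42 50 51 58) = 03 5c; tag = H(5f b4 5c 5c 5c 5c 5c 03 5c) = 033e
m3: inner = H(35 de 36 36 36 36 36 44 2a fb ec) = 04 76; tag = H(5f b4 5c 5c 5c 5c 5c 04 76) = 0359 ← matches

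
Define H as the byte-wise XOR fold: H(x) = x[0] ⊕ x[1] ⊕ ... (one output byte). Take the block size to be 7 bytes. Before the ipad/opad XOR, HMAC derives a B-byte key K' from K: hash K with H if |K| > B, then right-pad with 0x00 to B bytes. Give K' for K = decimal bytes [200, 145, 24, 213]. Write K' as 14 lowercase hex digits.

Key decimal bytes [200, 145, 24, 213] = c8 91 18 d5 is 4 bytes ≤ B = 7; zero-pad to 7 bytes: K' = c8 91 18 d5 00 00 00.

c89118d5000000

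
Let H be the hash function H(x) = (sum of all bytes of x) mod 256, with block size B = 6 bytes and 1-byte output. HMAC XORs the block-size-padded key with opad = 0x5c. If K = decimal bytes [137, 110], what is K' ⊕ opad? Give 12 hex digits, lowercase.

d5325c5c5c5c

Key decimal bytes [137, 110] = 89 6e is 2 bytes ≤ B = 6; zero-pad to 6 bytes: K' = 89 6e 00 00 00 00.
XOR each byte with 0x5c: 89⊕5c=d5, 6e⊕5c=32, 00⊕5c=5c, 00⊕5c=5c, 00⊕5c=5c, 00⊕5c=5c.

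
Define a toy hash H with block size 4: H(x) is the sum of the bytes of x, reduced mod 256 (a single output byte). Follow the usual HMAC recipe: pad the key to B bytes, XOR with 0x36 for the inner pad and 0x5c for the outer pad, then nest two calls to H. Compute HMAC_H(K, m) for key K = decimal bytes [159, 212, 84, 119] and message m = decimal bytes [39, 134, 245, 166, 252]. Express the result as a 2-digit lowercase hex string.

Key decimal bytes [159, 212, 84, 119] = 9f d4 54 77 is exactly B = 4 bytes: K' = 9f d4 54 77.
K' ⊕ ipad = a9 e2 62 41.  K' ⊕ opad = c3 88 08 2b.
Inner input = (K'⊕ipad) ∥ m = a9 e2 62 41 ∥ 27 86 f5 a6 fc.
Inner hash: sum = 169+226+98+65+39+134+245+166+252 = 1394; mod 256 = 114 → 72.
Outer input = (K'⊕opad) ∥ inner = c3 88 08 2b ∥ 72.
Outer hash (tag): sum = 195+136+8+43+114 = 496; mod 256 = 240 → f0.

f0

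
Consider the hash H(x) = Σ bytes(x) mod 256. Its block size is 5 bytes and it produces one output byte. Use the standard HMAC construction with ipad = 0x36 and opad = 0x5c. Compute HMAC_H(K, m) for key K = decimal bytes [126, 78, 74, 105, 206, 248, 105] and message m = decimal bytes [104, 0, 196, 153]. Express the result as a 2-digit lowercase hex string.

97

Key decimal bytes [126, 78, 74, 105, 206, 248, 105] = 7e 4e 4a 69 ce f8 69 is 7 bytes > B = 5, so hash it first: H(key) = ae, then zero-pad to 5 bytes: K' = ae 00 00 00 00.
K' ⊕ ipad = 98 36 36 36 36.  K' ⊕ opad = f2 5c 5c 5c 5c.
Inner input = (K'⊕ipad) ∥ m = 98 36 36 36 36 ∥ 68 00 c4 99.
Inner hash: sum = 152+54+54+54+54+104+0+196+153 = 821; mod 256 = 53 → 35.
Outer input = (K'⊕opad) ∥ inner = f2 5c 5c 5c 5c ∥ 35.
Outer hash (tag): sum = 242+92+92+92+92+53 = 663; mod 256 = 151 → 97.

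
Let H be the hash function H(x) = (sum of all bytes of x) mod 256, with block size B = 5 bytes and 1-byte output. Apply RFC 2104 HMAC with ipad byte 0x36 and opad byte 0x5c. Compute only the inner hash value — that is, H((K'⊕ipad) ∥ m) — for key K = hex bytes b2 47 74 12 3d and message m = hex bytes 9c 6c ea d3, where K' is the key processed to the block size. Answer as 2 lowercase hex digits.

2b

Key hex bytes b2 47 74 12 3d is exactly B = 5 bytes: K' = b2 47 74 12 3d.
K' ⊕ ipad = 84 71 42 24 0b.
Inner input = 84 71 42 24 0b ∥ 9c 6c ea d3.
Inner hash: sum = 132+113+66+36+11+156+108+234+211 = 1067; mod 256 = 43 → 2b.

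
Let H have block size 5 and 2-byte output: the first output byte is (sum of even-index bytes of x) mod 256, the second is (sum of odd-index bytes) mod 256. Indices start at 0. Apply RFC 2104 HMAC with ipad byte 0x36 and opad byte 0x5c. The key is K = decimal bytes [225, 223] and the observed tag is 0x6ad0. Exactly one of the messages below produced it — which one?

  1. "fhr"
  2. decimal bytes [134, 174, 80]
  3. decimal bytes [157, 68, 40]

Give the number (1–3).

2

Key decimal bytes [225, 223] = e1 df is 2 bytes ≤ B = 5; zero-pad to 5 bytes: K' = e1 df 00 00 00.
K' ⊕ ipad = d7 e9 36 36 36; K' ⊕ opad = bd 83 5c 5c 5c.
m1: inner = H(d7 e9 36 36 36 66 68 72) = ab f7; tag = H(bd 83 5c 5c 5c ab f7) = 6c8a
m2: inner = H(d7 e9 36 36 36 86 ae 50) = f1 f5; tag = H(bd 83 5c 5c 5c f1 f5) = 6ad0 ← matches
m3: inner = H(d7 e9 36 36 36 9d 44 28) = 87 e4; tag = H(bd 83 5c 5c 5c 87 e4) = 5966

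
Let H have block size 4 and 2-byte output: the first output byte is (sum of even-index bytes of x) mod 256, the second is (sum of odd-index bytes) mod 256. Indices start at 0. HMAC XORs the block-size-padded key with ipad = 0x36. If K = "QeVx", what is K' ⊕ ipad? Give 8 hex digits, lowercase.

6753604e

Key "QeVx" = 51 65 56 78 is exactly B = 4 bytes: K' = 51 65 56 78.
XOR each byte with 0x36: 51⊕36=67, 65⊕36=53, 56⊕36=60, 78⊕36=4e.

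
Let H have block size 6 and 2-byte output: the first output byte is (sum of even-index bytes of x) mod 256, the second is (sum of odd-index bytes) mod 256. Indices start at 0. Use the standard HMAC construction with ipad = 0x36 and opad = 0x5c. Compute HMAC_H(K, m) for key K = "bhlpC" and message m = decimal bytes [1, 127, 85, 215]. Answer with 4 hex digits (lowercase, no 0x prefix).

Key "bhlpC" = 62 68 6c 70 43 is 5 bytes ≤ B = 6; zero-pad to 6 bytes: K' = 62 68 6c 70 43 00.
K' ⊕ ipad = 54 5e 5a 46 75 36.  K' ⊕ opad = 3e 34 30 2c 1f 5c.
Inner input = (K'⊕ipad) ∥ m = 54 5e 5a 46 75 36 ∥ 01 7f 55 d7.
Inner hash: even-index sum = 377 mod 256 = 121; odd-index sum = 560 mod 256 = 48 → 79 30.
Outer input = (K'⊕opad) ∥ inner = 3e 34 30 2c 1f 5c ∥ 79 30.
Outer hash (tag): even-index sum = 262 mod 256 = 6; odd-index sum = 236 mod 256 = 236 → 06 ec.

06ec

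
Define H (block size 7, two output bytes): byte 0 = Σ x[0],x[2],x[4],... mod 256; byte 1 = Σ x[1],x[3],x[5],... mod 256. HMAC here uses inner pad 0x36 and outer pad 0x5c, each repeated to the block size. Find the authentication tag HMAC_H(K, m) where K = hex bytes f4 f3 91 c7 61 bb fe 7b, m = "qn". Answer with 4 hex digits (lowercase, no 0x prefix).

6f46

Key hex bytes f4 f3 91 c7 61 bb fe 7b is 8 bytes > B = 7, so hash it first: H(key) = e4 f0, then zero-pad to 7 bytes: K' = e4 f0 00 00 00 00 00.
K' ⊕ ipad = d2 c6 36 36 36 36 36.  K' ⊕ opad = b8 ac 5c 5c 5c 5c 5c.
Inner input = (K'⊕ipad) ∥ m = d2 c6 36 36 36 36 36 ∥ 71 6e.
Inner hash: even-index sum = 482 mod 256 = 226; odd-index sum = 419 mod 256 = 163 → e2 a3.
Outer input = (K'⊕opad) ∥ inner = b8 ac 5c 5c 5c 5c 5c ∥ e2 a3.
Outer hash (tag): even-index sum = 623 mod 256 = 111; odd-index sum = 582 mod 256 = 70 → 6f 46.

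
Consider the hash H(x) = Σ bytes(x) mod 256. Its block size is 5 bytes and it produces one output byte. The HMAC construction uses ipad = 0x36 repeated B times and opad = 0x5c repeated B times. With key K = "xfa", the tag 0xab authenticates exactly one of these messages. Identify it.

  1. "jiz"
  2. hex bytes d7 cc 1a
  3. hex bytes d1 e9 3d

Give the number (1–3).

Key "xfa" = 78 66 61 is 3 bytes ≤ B = 5; zero-pad to 5 bytes: K' = 78 66 61 00 00.
K' ⊕ ipad = 4e 50 57 36 36; K' ⊕ opad = 24 3a 3d 5c 5c.
m1: inner = H(4e 50 57 36 36 6a 69 7a) = ae; tag = H(24 3a 3d 5c 5c ae) = 01
m2: inner = H(4e 50 57 36 36 d7 cc 1a) = 1e; tag = H(24 3a 3d 5c 5c 1e) = 71
m3: inner = H(4e 50 57 36 36 d1 e9 3d) = 58; tag = H(24 3a 3d 5c 5c 58) = ab ← matches

3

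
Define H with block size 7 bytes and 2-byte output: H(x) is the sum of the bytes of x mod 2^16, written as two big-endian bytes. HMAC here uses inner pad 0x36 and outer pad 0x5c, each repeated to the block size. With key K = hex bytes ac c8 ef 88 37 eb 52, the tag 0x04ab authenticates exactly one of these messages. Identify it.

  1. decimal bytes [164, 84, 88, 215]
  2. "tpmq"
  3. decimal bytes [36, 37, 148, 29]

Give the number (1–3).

Key hex bytes ac c8 ef 88 37 eb 52 is exactly B = 7 bytes: K' = ac c8 ef 88 37 eb 52.
K' ⊕ ipad = 9a fe d9 be 01 dd 64; K' ⊕ opad = f0 94 b3 d4 6b b7 0e.
m1: inner = H(9a fe d9 be 01 dd 64 a4 54 58 d7) = 06 98; tag = H(f0 94 b3 d4 6b b7 0e 06 98) = 04d9
m2: inner = H(9a fe d9 be 01 dd 64 74 70 6d 71) = 06 33; tag = H(f0 94 b3 d4 6b b7 0e 06 33) = 0474
m3: inner = H(9a fe d9 be 01 dd 64 24 25 94 1d) = 05 6b; tag = H(f0 94 b3 d4 6b b7 0e 05 6b) = 04ab ← matches

3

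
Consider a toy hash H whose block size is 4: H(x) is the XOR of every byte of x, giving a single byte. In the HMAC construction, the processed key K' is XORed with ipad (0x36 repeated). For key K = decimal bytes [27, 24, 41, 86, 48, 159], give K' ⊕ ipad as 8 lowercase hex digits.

e5363636

Key decimal bytes [27, 24, 41, 86, 48, 159] = 1b 18 29 56 30 9f is 6 bytes > B = 4, so hash it first: H(key) = d3, then zero-pad to 4 bytes: K' = d3 00 00 00.
XOR each byte with 0x36: d3⊕36=e5, 00⊕36=36, 00⊕36=36, 00⊕36=36.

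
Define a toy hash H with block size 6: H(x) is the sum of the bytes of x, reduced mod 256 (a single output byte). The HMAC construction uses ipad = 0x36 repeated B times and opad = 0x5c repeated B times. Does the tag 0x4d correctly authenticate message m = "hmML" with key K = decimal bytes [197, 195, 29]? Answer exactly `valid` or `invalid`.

invalid

Key decimal bytes [197, 195, 29] = c5 c3 1d is 3 bytes ≤ B = 6; zero-pad to 6 bytes: K' = c5 c3 1d 00 00 00.
K' ⊕ ipad = f3 f5 2b 36 36 36; K' ⊕ opad = 99 9f 41 5c 5c 5c.
Inner hash: sum = 243+245+43+54+54+54+104+109+77+76 = 1059; mod 256 = 35 → 23.
Outer hash (recomputed tag): sum = 153+159+65+92+92+92+35 = 688; mod 256 = 176 → b0.
Recomputed tag = b0; claimed = 4d → mismatch.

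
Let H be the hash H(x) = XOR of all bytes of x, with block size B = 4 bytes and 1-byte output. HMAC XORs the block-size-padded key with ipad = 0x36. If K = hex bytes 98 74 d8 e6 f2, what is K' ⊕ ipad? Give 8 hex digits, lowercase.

16363636

Key hex bytes 98 74 d8 e6 f2 is 5 bytes > B = 4, so hash it first: H(key) = 20, then zero-pad to 4 bytes: K' = 20 00 00 00.
XOR each byte with 0x36: 20⊕36=16, 00⊕36=36, 00⊕36=36, 00⊕36=36.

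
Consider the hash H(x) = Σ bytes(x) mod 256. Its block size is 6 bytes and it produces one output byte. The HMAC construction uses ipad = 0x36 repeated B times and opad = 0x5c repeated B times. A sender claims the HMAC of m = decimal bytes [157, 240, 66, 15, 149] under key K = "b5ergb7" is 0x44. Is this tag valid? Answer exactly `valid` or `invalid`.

Key "b5ergb7" = 62 35 65 72 67 62 37 is 7 bytes > B = 6, so hash it first: H(key) = 6e, then zero-pad to 6 bytes: K' = 6e 00 00 00 00 00.
K' ⊕ ipad = 58 36 36 36 36 36; K' ⊕ opad = 32 5c 5c 5c 5c 5c.
Inner hash: sum = 88+54+54+54+54+54+157+240+66+15+149 = 985; mod 256 = 217 → d9.
Outer hash (recomputed tag): sum = 50+92+92+92+92+92+217 = 727; mod 256 = 215 → d7.
Recomputed tag = d7; claimed = 44 → mismatch.

invalid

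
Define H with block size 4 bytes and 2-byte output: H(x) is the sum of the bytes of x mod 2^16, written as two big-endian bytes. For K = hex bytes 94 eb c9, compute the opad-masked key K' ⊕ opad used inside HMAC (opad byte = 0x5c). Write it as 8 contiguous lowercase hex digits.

Key hex bytes 94 eb c9 is 3 bytes ≤ B = 4; zero-pad to 4 bytes: K' = 94 eb c9 00.
XOR each byte with 0x5c: 94⊕5c=c8, eb⊕5c=b7, c9⊕5c=95, 00⊕5c=5c.

c8b7955c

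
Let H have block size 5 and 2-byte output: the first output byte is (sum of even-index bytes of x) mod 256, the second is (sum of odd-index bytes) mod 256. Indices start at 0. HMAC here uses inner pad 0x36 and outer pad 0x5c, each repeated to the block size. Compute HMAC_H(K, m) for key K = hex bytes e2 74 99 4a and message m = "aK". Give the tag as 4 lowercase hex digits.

fe42

Key hex bytes e2 74 99 4a is 4 bytes ≤ B = 5; zero-pad to 5 bytes: K' = e2 74 99 4a 00.
K' ⊕ ipad = d4 42 af 7c 36.  K' ⊕ opad = be 28 c5 16 5c.
Inner input = (K'⊕ipad) ∥ m = d4 42 af 7c 36 ∥ 61 4b.
Inner hash: even-index sum = 516 mod 256 = 4; odd-index sum = 287 mod 256 = 31 → 04 1f.
Outer input = (K'⊕opad) ∥ inner = be 28 c5 16 5c ∥ 04 1f.
Outer hash (tag): even-index sum = 510 mod 256 = 254; odd-index sum = 66 mod 256 = 66 → fe 42.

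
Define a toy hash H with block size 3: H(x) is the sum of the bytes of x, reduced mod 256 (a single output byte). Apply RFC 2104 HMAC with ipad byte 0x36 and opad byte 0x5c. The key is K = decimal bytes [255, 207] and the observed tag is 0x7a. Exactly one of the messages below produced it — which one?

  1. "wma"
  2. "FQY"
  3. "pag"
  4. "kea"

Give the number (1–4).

2

Key decimal bytes [255, 207] = ff cf is 2 bytes ≤ B = 3; zero-pad to 3 bytes: K' = ff cf 00.
K' ⊕ ipad = c9 f9 36; K' ⊕ opad = a3 93 5c.
m1: inner = H(c9 f9 36 77 6d 61) = 3d; tag = H(a3 93 5c 3d) = cf
m2: inner = H(c9 f9 36 46 51 59) = e8; tag = H(a3 93 5c e8) = 7a ← matches
m3: inner = H(c9 f9 36 70 61 67) = 30; tag = H(a3 93 5c 30) = c2
m4: inner = H(c9 f9 36 6b 65 61) = 29; tag = H(a3 93 5c 29) = bb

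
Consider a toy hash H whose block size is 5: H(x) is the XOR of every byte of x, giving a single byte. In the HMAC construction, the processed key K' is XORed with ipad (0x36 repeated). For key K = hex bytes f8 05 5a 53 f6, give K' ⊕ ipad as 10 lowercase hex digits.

ce336c65c0

Key hex bytes f8 05 5a 53 f6 is exactly B = 5 bytes: K' = f8 05 5a 53 f6.
XOR each byte with 0x36: f8⊕36=ce, 05⊕36=33, 5a⊕36=6c, 53⊕36=65, f6⊕36=c0.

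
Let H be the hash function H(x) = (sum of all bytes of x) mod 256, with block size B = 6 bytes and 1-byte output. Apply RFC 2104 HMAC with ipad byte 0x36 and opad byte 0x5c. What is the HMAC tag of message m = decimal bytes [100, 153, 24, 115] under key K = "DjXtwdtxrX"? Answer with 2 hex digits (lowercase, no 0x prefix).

f6

Key "DjXtwdtxrX" = 44 6a 58 74 77 64 74 78 72 58 is 10 bytes > B = 6, so hash it first: H(key) = 0b, then zero-pad to 6 bytes: K' = 0b 00 00 00 00 00.
K' ⊕ ipad = 3d 36 36 36 36 36.  K' ⊕ opad = 57 5c 5c 5c 5c 5c.
Inner input = (K'⊕ipad) ∥ m = 3d 36 36 36 36 36 ∥ 64 99 18 73.
Inner hash: sum = 61+54+54+54+54+54+100+153+24+115 = 723; mod 256 = 211 → d3.
Outer input = (K'⊕opad) ∥ inner = 57 5c 5c 5c 5c 5c ∥ d3.
Outer hash (tag): sum = 87+92+92+92+92+92+211 = 758; mod 256 = 246 → f6.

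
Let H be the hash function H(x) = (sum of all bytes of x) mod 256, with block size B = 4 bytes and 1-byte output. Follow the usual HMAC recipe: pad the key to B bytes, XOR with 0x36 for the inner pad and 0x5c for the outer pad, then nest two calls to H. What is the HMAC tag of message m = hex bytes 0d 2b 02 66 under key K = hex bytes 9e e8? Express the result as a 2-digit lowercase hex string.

Key hex bytes 9e e8 is 2 bytes ≤ B = 4; zero-pad to 4 bytes: K' = 9e e8 00 00.
K' ⊕ ipad = a8 de 36 36.  K' ⊕ opad = c2 b4 5c 5c.
Inner input = (K'⊕ipad) ∥ m = a8 de 36 36 ∥ 0d 2b 02 66.
Inner hash: sum = 168+222+54+54+13+43+2+102 = 658; mod 256 = 146 → 92.
Outer input = (K'⊕opad) ∥ inner = c2 b4 5c 5c ∥ 92.
Outer hash (tag): sum = 194+180+92+92+146 = 704; mod 256 = 192 → c0.

c0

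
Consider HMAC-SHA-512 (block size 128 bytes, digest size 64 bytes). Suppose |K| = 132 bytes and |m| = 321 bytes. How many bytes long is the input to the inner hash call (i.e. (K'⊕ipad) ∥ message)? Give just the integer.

449

Key is 132 > 128 bytes, so it is hashed to 64 bytes then zero-padded to 128: |K'| = 128.
Inner input = (K'⊕ipad) ∥ m → 128 + 321 = 449 bytes.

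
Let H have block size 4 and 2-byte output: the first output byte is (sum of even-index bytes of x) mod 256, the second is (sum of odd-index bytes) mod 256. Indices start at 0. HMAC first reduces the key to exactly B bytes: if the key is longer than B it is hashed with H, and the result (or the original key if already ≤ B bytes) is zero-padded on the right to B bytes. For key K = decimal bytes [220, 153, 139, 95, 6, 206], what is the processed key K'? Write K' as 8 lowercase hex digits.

6dc60000

|K| = 6 > B = 4, so first hash the key.
H(K): even-index sum = 365 mod 256 = 109; odd-index sum = 454 mod 256 = 198 → 6d c6.
Zero-pad H(K) = 6d c6 to 4 bytes: K' = 6d c6 00 00.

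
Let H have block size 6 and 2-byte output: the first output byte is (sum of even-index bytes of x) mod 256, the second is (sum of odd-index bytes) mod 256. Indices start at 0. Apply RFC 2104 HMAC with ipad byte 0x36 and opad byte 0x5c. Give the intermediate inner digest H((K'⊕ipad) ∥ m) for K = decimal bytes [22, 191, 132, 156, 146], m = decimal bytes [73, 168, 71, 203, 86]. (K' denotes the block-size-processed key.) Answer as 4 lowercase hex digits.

5cdc

Key decimal bytes [22, 191, 132, 156, 146] = 16 bf 84 9c 92 is 5 bytes ≤ B = 6; zero-pad to 6 bytes: K' = 16 bf 84 9c 92 00.
K' ⊕ ipad = 20 89 b2 aa a4 36.
Inner input = 20 89 b2 aa a4 36 ∥ 49 a8 47 cb 56.
Inner hash: even-index sum = 604 mod 256 = 92; odd-index sum = 732 mod 256 = 220 → 5c dc.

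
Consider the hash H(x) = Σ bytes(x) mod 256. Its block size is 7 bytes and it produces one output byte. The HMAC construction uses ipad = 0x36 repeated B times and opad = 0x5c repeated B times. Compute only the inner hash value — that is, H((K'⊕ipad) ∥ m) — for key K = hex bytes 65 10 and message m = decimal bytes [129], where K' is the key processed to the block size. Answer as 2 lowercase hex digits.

08

Key hex bytes 65 10 is 2 bytes ≤ B = 7; zero-pad to 7 bytes: K' = 65 10 00 00 00 00 00.
K' ⊕ ipad = 53 26 36 36 36 36 36.
Inner input = 53 26 36 36 36 36 36 ∥ 81.
Inner hash: sum = 83+38+54+54+54+54+54+129 = 520; mod 256 = 8 → 08.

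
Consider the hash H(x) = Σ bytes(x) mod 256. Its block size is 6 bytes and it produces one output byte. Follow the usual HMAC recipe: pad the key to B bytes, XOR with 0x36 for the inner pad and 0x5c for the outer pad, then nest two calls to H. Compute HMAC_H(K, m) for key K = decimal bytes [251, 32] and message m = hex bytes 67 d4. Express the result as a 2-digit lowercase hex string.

89

Key decimal bytes [251, 32] = fb 20 is 2 bytes ≤ B = 6; zero-pad to 6 bytes: K' = fb 20 00 00 00 00.
K' ⊕ ipad = cd 16 36 36 36 36.  K' ⊕ opad = a7 7c 5c 5c 5c 5c.
Inner input = (K'⊕ipad) ∥ m = cd 16 36 36 36 36 ∥ 67 d4.
Inner hash: sum = 205+22+54+54+54+54+103+212 = 758; mod 256 = 246 → f6.
Outer input = (K'⊕opad) ∥ inner = a7 7c 5c 5c 5c 5c ∥ f6.
Outer hash (tag): sum = 167+124+92+92+92+92+246 = 905; mod 256 = 137 → 89.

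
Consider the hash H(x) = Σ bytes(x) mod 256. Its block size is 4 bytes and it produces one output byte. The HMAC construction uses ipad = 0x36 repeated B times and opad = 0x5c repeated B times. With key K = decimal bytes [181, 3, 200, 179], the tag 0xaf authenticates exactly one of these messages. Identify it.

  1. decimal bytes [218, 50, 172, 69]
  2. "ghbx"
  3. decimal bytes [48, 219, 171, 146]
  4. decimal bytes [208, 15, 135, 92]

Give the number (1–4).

Key decimal bytes [181, 3, 200, 179] = b5 03 c8 b3 is exactly B = 4 bytes: K' = b5 03 c8 b3.
K' ⊕ ipad = 83 35 fe 85; K' ⊕ opad = e9 5f 94 ef.
m1: inner = H(83 35 fe 85 da 32 ac 45) = 38; tag = H(e9 5f 94 ef 38) = 03
m2: inner = H(83 35 fe 85 67 68 62 78) = e4; tag = H(e9 5f 94 ef e4) = af ← matches
m3: inner = H(83 35 fe 85 30 db ab 92) = 83; tag = H(e9 5f 94 ef 83) = 4e
m4: inner = H(83 35 fe 85 d0 0f 87 5c) = fd; tag = H(e9 5f 94 ef fd) = c8

2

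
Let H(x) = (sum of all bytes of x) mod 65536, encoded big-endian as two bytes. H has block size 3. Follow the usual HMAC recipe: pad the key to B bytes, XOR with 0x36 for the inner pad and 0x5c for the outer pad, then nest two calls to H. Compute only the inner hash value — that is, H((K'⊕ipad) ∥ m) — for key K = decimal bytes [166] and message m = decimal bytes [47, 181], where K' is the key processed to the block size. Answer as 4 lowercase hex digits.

01e0

Key decimal bytes [166] = a6 is 1 byte ≤ B = 3; zero-pad to 3 bytes: K' = a6 00 00.
K' ⊕ ipad = 90 36 36.
Inner input = 90 36 36 ∥ 2f b5.
Inner hash: sum = 144+54+54+47+181 = 480 → 01 e0.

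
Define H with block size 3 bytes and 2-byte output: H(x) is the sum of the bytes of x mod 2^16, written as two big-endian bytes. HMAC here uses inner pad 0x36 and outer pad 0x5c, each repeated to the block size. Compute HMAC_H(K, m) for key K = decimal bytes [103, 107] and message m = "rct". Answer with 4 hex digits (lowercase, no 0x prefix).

00fd

Key decimal bytes [103, 107] = 67 6b is 2 bytes ≤ B = 3; zero-pad to 3 bytes: K' = 67 6b 00.
K' ⊕ ipad = 51 5d 36.  K' ⊕ opad = 3b 37 5c.
Inner input = (K'⊕ipad) ∥ m = 51 5d 36 ∥ 72 63 74.
Inner hash: sum = 81+93+54+114+99+116 = 557 → 02 2d.
Outer input = (K'⊕opad) ∥ inner = 3b 37 5c ∥ 02 2d.
Outer hash (tag): sum = 59+55+92+2+45 = 253 → 00 fd.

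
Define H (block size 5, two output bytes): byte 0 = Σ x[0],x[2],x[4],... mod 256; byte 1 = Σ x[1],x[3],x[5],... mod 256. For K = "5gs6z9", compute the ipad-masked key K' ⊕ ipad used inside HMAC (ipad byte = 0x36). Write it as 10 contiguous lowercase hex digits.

14e0363636

Key "5gs6z9" = 35 67 73 36 7a 39 is 6 bytes > B = 5, so hash it first: H(key) = 22 d6, then zero-pad to 5 bytes: K' = 22 d6 00 00 00.
XOR each byte with 0x36: 22⊕36=14, d6⊕36=e0, 00⊕36=36, 00⊕36=36, 00⊕36=36.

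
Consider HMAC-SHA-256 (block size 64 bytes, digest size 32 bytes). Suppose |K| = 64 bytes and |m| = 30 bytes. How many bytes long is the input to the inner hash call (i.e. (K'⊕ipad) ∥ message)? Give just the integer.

Key is 64 ≤ 64 bytes, zero-padded: |K'| = 64.
Inner input = (K'⊕ipad) ∥ m → 64 + 30 = 94 bytes.

94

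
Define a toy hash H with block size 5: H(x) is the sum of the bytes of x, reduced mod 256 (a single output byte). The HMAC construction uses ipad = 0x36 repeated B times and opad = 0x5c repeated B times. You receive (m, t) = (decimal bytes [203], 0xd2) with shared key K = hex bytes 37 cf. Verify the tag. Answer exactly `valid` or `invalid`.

invalid

Key hex bytes 37 cf is 2 bytes ≤ B = 5; zero-pad to 5 bytes: K' = 37 cf 00 00 00.
K' ⊕ ipad = 01 f9 36 36 36; K' ⊕ opad = 6b 93 5c 5c 5c.
Inner hash: sum = 1+249+54+54+54+203 = 615; mod 256 = 103 → 67.
Outer hash (recomputed tag): sum = 107+147+92+92+92+103 = 633; mod 256 = 121 → 79.
Recomputed tag = 79; claimed = d2 → mismatch.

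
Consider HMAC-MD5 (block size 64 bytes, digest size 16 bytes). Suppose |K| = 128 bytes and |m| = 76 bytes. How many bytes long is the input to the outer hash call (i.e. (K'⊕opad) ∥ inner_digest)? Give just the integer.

Key is 128 > 64 bytes, so it is hashed to 16 bytes then zero-padded to 64: |K'| = 64.
Outer input = (K'⊕opad) ∥ H(inner) → 64 + 16 = 80 bytes.

80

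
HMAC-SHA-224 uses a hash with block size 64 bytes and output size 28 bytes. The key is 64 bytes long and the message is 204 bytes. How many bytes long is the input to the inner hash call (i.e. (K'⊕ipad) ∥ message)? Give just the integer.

268

Key is 64 ≤ 64 bytes, zero-padded: |K'| = 64.
Inner input = (K'⊕ipad) ∥ m → 64 + 204 = 268 bytes.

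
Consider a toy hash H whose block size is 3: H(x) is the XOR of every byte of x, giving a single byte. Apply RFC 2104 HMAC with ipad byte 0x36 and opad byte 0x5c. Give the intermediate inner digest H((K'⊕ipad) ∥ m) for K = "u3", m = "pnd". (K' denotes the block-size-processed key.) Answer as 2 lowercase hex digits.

Key "u3" = 75 33 is 2 bytes ≤ B = 3; zero-pad to 3 bytes: K' = 75 33 00.
K' ⊕ ipad = 43 05 36.
Inner input = 43 05 36 ∥ 70 6e 64.
Inner hash: XOR 43⊕05⊕36⊕70⊕6e⊕64 = 0a.

0a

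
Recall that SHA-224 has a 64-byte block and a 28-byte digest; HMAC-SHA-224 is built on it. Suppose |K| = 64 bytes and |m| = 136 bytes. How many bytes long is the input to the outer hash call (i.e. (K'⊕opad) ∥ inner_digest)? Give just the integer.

92

Key is 64 ≤ 64 bytes, zero-padded: |K'| = 64.
Outer input = (K'⊕opad) ∥ H(inner) → 64 + 28 = 92 bytes.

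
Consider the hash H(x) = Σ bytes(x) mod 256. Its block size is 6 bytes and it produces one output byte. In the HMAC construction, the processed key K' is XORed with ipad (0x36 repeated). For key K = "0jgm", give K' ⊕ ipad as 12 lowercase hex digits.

Key "0jgm" = 30 6a 67 6d is 4 bytes ≤ B = 6; zero-pad to 6 bytes: K' = 30 6a 67 6d 00 00.
XOR each byte with 0x36: 30⊕36=06, 6a⊕36=5c, 67⊕36=51, 6d⊕36=5b, 00⊕36=36, 00⊕36=36.

065c515b3636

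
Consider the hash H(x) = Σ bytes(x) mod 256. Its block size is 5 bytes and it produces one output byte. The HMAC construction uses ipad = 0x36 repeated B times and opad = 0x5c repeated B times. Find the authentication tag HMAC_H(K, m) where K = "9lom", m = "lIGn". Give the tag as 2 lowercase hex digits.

12

Key "9lom" = 39 6c 6f 6d is 4 bytes ≤ B = 5; zero-pad to 5 bytes: K' = 39 6c 6f 6d 00.
K' ⊕ ipad = 0f 5a 59 5b 36.  K' ⊕ opad = 65 30 33 31 5c.
Inner input = (K'⊕ipad) ∥ m = 0f 5a 59 5b 36 ∥ 6c 49 47 6e.
Inner hash: sum = 15+90+89+91+54+108+73+71+110 = 701; mod 256 = 189 → bd.
Outer input = (K'⊕opad) ∥ inner = 65 30 33 31 5c ∥ bd.
Outer hash (tag): sum = 101+48+51+49+92+189 = 530; mod 256 = 18 → 12.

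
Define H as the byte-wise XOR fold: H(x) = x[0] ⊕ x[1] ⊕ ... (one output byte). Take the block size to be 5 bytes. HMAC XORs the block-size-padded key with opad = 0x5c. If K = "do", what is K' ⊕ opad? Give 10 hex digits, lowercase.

38335c5c5c

Key "do" = 64 6f is 2 bytes ≤ B = 5; zero-pad to 5 bytes: K' = 64 6f 00 00 00.
XOR each byte with 0x5c: 64⊕5c=38, 6f⊕5c=33, 00⊕5c=5c, 00⊕5c=5c, 00⊕5c=5c.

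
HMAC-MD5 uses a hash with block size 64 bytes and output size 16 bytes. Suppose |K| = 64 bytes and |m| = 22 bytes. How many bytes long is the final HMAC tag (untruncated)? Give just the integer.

The tag is one MD5 digest: 16 bytes.

16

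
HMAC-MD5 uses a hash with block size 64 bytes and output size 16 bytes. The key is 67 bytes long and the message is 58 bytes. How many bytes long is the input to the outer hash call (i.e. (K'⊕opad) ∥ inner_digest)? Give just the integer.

Key is 67 > 64 bytes, so it is hashed to 16 bytes then zero-padded to 64: |K'| = 64.
Outer input = (K'⊕opad) ∥ H(inner) → 64 + 16 = 80 bytes.

80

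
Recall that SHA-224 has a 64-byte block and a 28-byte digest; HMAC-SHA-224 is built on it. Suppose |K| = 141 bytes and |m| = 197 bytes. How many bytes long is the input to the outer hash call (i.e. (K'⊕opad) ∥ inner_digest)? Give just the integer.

92

Key is 141 > 64 bytes, so it is hashed to 28 bytes then zero-padded to 64: |K'| = 64.
Outer input = (K'⊕opad) ∥ H(inner) → 64 + 28 = 92 bytes.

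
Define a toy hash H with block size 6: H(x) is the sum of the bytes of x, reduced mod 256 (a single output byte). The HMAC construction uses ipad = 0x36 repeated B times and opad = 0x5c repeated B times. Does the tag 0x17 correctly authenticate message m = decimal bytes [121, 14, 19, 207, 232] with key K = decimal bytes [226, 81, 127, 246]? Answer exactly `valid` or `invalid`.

Key decimal bytes [226, 81, 127, 246] = e2 51 7f f6 is 4 bytes ≤ B = 6; zero-pad to 6 bytes: K' = e2 51 7f f6 00 00.
K' ⊕ ipad = d4 67 49 c0 36 36; K' ⊕ opad = be 0d 23 aa 5c 5c.
Inner hash: sum = 212+103+73+192+54+54+121+14+19+207+232 = 1281; mod 256 = 1 → 01.
Outer hash (recomputed tag): sum = 190+13+35+170+92+92+1 = 593; mod 256 = 81 → 51.
Recomputed tag = 51; claimed = 17 → mismatch.

invalid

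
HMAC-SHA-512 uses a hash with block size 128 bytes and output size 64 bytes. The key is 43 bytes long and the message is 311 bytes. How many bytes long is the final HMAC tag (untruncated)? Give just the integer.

64

The tag is one SHA-512 digest: 64 bytes.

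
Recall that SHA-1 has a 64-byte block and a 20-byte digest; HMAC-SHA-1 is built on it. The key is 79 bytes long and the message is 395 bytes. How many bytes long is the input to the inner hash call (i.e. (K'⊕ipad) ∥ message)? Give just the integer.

Key is 79 > 64 bytes, so it is hashed to 20 bytes then zero-padded to 64: |K'| = 64.
Inner input = (K'⊕ipad) ∥ m → 64 + 395 = 459 bytes.

459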